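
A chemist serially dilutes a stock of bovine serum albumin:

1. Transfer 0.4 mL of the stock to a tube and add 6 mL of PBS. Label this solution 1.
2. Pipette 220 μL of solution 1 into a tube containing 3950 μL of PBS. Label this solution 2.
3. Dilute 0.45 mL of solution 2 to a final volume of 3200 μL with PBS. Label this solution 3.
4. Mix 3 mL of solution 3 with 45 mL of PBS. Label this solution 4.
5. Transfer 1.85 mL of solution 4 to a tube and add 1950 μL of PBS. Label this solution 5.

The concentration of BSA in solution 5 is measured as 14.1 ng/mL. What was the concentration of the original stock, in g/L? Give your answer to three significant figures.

0.999 g/L

Step 1: 0.4 mL + 6 mL = 6.4 mL total → factor 6.4/0.4 = 16
Step 2: 220 μL + 3950 μL = 4170 μL total → factor 4170/220 = 18.955
Step 3: 0.45 mL brought to 3200 μL → factor 3.2/0.45 = 7.1111
Step 4: 3 mL + 45 mL = 48 mL total → factor 48/3 = 16
Step 5: 1.85 mL + 1950 μL = 3.8 mL total → factor 3.8/1.85 = 2.0541
Overall dilution factor = 16 × 18.955 × 7.1111 × 16 × 2.0541 = 70877
Stock = 14.1 ng/mL × 70877 = 9.994 × 10^5 ng/mL = 0.999 g/L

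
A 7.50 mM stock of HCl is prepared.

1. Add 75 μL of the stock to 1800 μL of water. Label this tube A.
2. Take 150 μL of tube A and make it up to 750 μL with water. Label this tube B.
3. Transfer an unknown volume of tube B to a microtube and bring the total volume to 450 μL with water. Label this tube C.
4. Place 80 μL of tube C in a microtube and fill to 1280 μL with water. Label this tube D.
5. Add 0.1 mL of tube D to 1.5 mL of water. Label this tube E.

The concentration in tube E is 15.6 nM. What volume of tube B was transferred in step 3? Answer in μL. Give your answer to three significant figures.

Step 1: 75 μL + 1800 μL = 1875 μL total → factor 1875/75 = 25
Step 2: 150 μL brought to 750 μL → factor 750/150 = 5
Step 3: v brought to 450 μL → factor = 450 μL/v
Step 4: 80 μL brought to 1280 μL → factor 1280/80 = 16
Step 5: 0.1 mL + 1.5 mL = 1.6 mL total → factor 1.6/0.1 = 16
Product of known-step factors = 32000
Overall factor = 7.50 mM / (15.6 nM) = 4.8077 × 10^5
Step-3 factor = 4.8077 × 10^5 / 32000 = 15.024
v = 450 μL / 15.024 = 30.0 μL

30.0 μL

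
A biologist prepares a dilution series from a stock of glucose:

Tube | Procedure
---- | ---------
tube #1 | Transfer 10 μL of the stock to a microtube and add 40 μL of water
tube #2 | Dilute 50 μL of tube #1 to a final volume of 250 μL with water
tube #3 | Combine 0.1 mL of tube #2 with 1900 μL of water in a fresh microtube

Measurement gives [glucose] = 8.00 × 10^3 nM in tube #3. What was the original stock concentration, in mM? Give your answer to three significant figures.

Step 1: 10 μL + 40 μL = 50 μL total → factor 50/10 = 5
Step 2: 50 μL brought to 250 μL → factor 250/50 = 5
Step 3: 0.1 mL + 1900 μL = 2 mL total → factor 2/0.1 = 20
Overall dilution factor = 5 × 5 × 20 = 500
Stock = 8.00 × 10^3 nM × 500 = 4.000 × 10^6 nM = 4.00 mM

4.00 mM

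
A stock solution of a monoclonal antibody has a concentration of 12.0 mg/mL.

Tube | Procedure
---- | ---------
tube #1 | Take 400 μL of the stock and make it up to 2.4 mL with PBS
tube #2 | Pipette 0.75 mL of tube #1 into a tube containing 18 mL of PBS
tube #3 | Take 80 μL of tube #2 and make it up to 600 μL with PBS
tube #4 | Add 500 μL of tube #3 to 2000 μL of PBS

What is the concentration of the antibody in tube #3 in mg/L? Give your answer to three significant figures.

10.7 mg/L

Step 1: 400 μL brought to 2.4 mL → factor 2400/400 = 6
Step 2: 0.75 mL + 18 mL = 18.75 mL total → factor 18.75/0.75 = 25
Step 3: 80 μL brought to 600 μL → factor 600/80 = 7.5
Dilution factor through tube #3 = 6 × 25 × 7.5 = 1125
[tube #3] = 12.0 mg/mL / 1125 = 0.01067 mg/mL = 10.7 mg/L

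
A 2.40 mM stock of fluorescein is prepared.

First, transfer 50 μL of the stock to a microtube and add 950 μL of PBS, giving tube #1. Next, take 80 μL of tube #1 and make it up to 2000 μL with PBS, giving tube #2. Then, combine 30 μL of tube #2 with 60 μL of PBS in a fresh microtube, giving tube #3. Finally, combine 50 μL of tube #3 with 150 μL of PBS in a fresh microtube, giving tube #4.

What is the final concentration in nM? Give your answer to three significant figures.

Step 1: 50 μL + 950 μL = 1000 μL total → factor 1000/50 = 20
Step 2: 80 μL brought to 2000 μL → factor 2000/80 = 25
Step 3: 30 μL + 60 μL = 90 μL total → factor 90/30 = 3
Step 4: 50 μL + 150 μL = 200 μL total → factor 200/50 = 4
Overall dilution factor = 20 × 25 × 3 × 4 = 6000
Final = 2.40 mM / 6000 = 0.0004000 mM = 400 nM

400 nM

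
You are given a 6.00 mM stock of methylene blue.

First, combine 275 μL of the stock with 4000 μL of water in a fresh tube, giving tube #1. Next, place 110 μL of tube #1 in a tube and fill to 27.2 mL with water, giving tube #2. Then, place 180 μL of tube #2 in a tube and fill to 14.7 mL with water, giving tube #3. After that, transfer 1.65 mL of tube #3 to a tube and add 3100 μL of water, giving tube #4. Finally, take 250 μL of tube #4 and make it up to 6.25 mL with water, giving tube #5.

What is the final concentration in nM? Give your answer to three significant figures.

Step 1: 275 μL + 4000 μL = 4275 μL total → factor 4275/275 = 15.545
Step 2: 110 μL brought to 27.2 mL → factor 27200/110 = 247.27
Step 3: 180 μL brought to 14.7 mL → factor 14700/180 = 81.667
Step 4: 1.65 mL + 3100 μL = 4.75 mL total → factor 4.75/1.65 = 2.8788
Step 5: 250 μL brought to 6.25 mL → factor 6250/250 = 25
Overall dilution factor = 15.545 × 247.27 × 81.667 × 2.8788 × 25 = 2.2593 × 10^7
Final = 6.00 mM / 2.2593 × 10^7 = 2.656 × 10^-7 mM = 0.266 nM

0.266 nM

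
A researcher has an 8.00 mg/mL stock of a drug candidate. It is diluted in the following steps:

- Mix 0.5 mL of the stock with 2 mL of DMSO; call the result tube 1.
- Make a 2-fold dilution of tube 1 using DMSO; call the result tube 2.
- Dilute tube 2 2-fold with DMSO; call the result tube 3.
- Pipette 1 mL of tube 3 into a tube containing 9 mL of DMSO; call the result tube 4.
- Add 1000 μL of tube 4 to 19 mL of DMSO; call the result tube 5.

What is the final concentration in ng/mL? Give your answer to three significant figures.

2.00 × 10^3 ng/mL

Step 1: 0.5 mL + 2 mL = 2.5 mL total → factor 2.5/0.5 = 5
Step 2: 2-fold → factor 2
Step 3: 2-fold → factor 2
Step 4: 1 mL + 9 mL = 10 mL total → factor 10/1 = 10
Step 5: 1000 μL + 19 mL = 20000 μL total → factor 20000/1000 = 20
Overall dilution factor = 5 × 2 × 2 × 10 × 20 = 4000
Final = 8.00 mg/mL / 4000 = 0.002000 mg/mL = 2.00 × 10^3 ng/mL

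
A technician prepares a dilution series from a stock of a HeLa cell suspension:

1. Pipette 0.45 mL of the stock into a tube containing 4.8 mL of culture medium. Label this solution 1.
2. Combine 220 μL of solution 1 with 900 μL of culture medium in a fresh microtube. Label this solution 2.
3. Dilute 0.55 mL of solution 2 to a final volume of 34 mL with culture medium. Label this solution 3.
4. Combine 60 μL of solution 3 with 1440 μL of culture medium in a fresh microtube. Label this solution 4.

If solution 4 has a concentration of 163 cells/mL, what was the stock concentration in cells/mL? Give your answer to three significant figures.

Step 1: 0.45 mL + 4.8 mL = 5.25 mL total → factor 5.25/0.45 = 11.667
Step 2: 220 μL + 900 μL = 1120 μL total → factor 1120/220 = 5.0909
Step 3: 0.55 mL brought to 34 mL → factor 34/0.55 = 61.818
Step 4: 60 μL + 1440 μL = 1500 μL total → factor 1500/60 = 25
Overall dilution factor = 11.667 × 5.0909 × 61.818 × 25 = 91791
Stock = 163 cells/mL × 91791 = 1.50 × 10^7 cells/mL

1.50 × 10^7 cells/mL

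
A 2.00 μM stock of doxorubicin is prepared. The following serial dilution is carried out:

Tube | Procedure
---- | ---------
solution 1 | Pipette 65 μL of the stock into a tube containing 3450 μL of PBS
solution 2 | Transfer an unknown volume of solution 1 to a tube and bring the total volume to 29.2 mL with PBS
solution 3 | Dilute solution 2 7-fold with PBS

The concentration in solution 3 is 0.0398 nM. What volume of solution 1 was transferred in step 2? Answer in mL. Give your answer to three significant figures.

Step 1: 65 μL + 3450 μL = 3515 μL total → factor 3515/65 = 54.077
Step 2: v brought to 29.2 mL → factor = 29.2 mL/v
Step 3: 7-fold → factor 7
Product of known-step factors = 378.54
Overall factor = 2.00 μM / (0.0398 nM) = 50251
Step-2 factor = 50251 / 378.54 = 132.75
v = 29.2 mL / 132.75 = 0.220 mL

0.220 mL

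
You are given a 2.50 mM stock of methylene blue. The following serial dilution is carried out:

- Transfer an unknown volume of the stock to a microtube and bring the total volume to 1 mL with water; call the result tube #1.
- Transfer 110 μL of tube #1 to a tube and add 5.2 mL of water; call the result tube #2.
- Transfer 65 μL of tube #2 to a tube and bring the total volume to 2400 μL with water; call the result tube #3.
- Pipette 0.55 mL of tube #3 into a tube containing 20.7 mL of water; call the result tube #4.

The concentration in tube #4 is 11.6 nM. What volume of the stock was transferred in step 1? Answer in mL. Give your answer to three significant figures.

0.320 mL

Step 1: v brought to 1 mL → factor = 1 mL/v
Step 2: 110 μL + 5.2 mL = 5310 μL total → factor 5310/110 = 48.273
Step 3: 65 μL brought to 2400 μL → factor 2400/65 = 36.923
Step 4: 0.55 mL + 20.7 mL = 21.25 mL total → factor 21.25/0.55 = 38.636
Product of known-step factors = 68865
Overall factor = 2.50 mM / (11.6 nM) = 2.1552 × 10^5
Step-1 factor = 2.1552 × 10^5 / 68865 = 3.1296
v = 1 mL / 3.1296 = 0.320 mL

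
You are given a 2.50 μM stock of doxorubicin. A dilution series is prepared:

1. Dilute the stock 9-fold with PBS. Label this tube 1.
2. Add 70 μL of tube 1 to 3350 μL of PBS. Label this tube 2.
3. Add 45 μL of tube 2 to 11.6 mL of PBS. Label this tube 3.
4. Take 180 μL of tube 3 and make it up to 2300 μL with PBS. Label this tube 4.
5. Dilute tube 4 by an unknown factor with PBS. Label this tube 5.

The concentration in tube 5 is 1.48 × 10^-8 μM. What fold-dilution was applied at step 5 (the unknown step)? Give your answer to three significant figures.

Step 1: 9-fold → factor 9
Step 2: 70 μL + 3350 μL = 3420 μL total → factor 3420/70 = 48.857
Step 3: 45 μL + 11.6 mL = 11645 μL total → factor 11645/45 = 258.78
Step 4: 180 μL brought to 2300 μL → factor 2300/180 = 12.778
Step 5: unknown factor x
Product of known-step factors = 1.454 × 10^6
Overall factor = 2.50 μM / (1.48 × 10^-8 μM) = 1.6892 × 10^8
x = 1.6892 × 10^8 / 1.454 × 10^6 = 116

116-fold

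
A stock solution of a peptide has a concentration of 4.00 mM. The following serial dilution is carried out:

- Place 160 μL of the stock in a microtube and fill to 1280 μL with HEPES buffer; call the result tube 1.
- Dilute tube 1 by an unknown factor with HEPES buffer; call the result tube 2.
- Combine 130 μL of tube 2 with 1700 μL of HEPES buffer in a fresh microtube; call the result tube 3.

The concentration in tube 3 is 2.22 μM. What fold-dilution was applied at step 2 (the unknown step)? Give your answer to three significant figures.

16.0-fold

Step 1: 160 μL brought to 1280 μL → factor 1280/160 = 8
Step 2: unknown factor x
Step 3: 130 μL + 1700 μL = 1830 μL total → factor 1830/130 = 14.077
Product of known-step factors = 112.62
Overall factor = 4.00 mM / (2.22 μM) = 1801.8
x = 1801.8 / 112.62 = 16.0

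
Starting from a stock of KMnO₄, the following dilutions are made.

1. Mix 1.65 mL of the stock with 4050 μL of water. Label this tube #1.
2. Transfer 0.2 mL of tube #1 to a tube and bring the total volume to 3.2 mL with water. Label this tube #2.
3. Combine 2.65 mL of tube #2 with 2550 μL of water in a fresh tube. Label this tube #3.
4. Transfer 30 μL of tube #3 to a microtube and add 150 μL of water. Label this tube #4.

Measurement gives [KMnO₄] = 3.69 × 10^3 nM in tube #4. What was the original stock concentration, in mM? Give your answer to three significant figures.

2.40 mM

Step 1: 1.65 mL + 4050 μL = 5.7 mL total → factor 5.7/1.65 = 3.4545
Step 2: 0.2 mL brought to 3.2 mL → factor 3.2/0.2 = 16
Step 3: 2.65 mL + 2550 μL = 5.2 mL total → factor 5.2/2.65 = 1.9623
Step 4: 30 μL + 150 μL = 180 μL total → factor 180/30 = 6
Overall dilution factor = 3.4545 × 16 × 1.9623 × 6 = 650.76
Stock = 3.69 × 10^3 nM × 650.76 = 2.401 × 10^6 nM = 2.40 mM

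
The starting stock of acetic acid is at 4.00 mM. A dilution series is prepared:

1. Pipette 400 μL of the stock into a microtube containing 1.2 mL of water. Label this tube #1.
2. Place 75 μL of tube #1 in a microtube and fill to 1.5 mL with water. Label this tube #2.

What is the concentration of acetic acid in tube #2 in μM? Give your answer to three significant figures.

Step 1: 400 μL + 1.2 mL = 1600 μL total → factor 1600/400 = 4
Step 2: 75 μL brought to 1.5 mL → factor 1500/75 = 20
Overall dilution factor = 4 × 20 = 80
Final = 4.00 mM / 80 = 0.05000 mM = 50.0 μM

50.0 μM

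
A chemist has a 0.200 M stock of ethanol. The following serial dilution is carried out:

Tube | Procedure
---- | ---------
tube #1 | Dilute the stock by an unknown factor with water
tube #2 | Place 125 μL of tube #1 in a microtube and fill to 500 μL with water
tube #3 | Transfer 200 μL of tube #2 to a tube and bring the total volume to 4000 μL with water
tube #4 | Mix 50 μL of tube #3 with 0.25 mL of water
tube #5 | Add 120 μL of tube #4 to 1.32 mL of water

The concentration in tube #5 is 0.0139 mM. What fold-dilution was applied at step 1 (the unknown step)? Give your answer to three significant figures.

Step 1: unknown factor x
Step 2: 125 μL brought to 500 μL → factor 500/125 = 4
Step 3: 200 μL brought to 4000 μL → factor 4000/200 = 20
Step 4: 50 μL + 0.25 mL = 300 μL total → factor 300/50 = 6
Step 5: 120 μL + 1.32 mL = 1440 μL total → factor 1440/120 = 12
Product of known-step factors = 5760
Overall factor = 0.200 M / (0.0139 mM) = 14388
x = 14388 / 5760 = 2.50

2.50-fold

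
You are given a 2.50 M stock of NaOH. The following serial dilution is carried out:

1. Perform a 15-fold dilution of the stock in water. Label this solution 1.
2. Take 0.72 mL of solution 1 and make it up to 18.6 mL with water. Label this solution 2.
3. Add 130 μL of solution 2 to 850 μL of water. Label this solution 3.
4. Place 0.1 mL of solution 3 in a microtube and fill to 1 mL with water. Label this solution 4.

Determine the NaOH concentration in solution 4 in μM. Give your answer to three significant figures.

85.6 μM

Step 1: 15-fold → factor 15
Step 2: 0.72 mL brought to 18.6 mL → factor 18.6/0.72 = 25.833
Step 3: 130 μL + 850 μL = 980 μL total → factor 980/130 = 7.5385
Step 4: 0.1 mL brought to 1 mL → factor 1/0.1 = 10
Overall dilution factor = 15 × 25.833 × 7.5385 × 10 = 29212
Final = 2.50 M / 29212 = 8.558 × 10^-5 M = 85.6 μM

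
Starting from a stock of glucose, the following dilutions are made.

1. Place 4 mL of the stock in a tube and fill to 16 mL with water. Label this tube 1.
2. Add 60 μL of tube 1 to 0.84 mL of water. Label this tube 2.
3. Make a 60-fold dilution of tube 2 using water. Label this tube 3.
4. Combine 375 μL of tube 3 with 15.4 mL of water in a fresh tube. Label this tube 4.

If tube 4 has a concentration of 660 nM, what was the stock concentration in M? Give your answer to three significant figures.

Step 1: 4 mL brought to 16 mL → factor 16/4 = 4
Step 2: 60 μL + 0.84 mL = 900 μL total → factor 900/60 = 15
Step 3: 60-fold → factor 60
Step 4: 375 μL + 15.4 mL = 15775 μL total → factor 15775/375 = 42.067
Overall dilution factor = 4 × 15 × 60 × 42.067 = 1.5144 × 10^5
Stock = 660 nM × 1.5144 × 10^5 = 9.995 × 10^7 nM = 0.100 M

0.100 M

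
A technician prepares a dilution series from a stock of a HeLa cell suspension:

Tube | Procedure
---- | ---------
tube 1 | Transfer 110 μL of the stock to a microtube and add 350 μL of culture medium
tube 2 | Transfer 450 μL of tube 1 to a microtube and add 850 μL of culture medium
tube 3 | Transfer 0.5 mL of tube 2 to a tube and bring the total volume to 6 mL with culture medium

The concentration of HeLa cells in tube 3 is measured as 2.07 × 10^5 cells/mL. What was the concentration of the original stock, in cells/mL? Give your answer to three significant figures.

3.00 × 10^7 cells/mL

Step 1: 110 μL + 350 μL = 460 μL total → factor 460/110 = 4.1818
Step 2: 450 μL + 850 μL = 1300 μL total → factor 1300/450 = 2.8889
Step 3: 0.5 mL brought to 6 mL → factor 6/0.5 = 12
Overall dilution factor = 4.1818 × 2.8889 × 12 = 144.97
Stock = 2.07 × 10^5 cells/mL × 144.97 = 3.00 × 10^7 cells/mL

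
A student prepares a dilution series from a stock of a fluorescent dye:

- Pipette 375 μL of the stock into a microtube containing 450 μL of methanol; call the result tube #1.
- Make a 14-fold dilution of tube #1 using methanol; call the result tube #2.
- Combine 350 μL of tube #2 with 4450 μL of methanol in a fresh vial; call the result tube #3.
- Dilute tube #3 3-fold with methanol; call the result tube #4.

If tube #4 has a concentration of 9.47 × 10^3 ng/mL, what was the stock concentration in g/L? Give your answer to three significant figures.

12.0 g/L

Step 1: 375 μL + 450 μL = 825 μL total → factor 825/375 = 2.2
Step 2: 14-fold → factor 14
Step 3: 350 μL + 4450 μL = 4800 μL total → factor 4800/350 = 13.714
Step 4: 3-fold → factor 3
Overall dilution factor = 2.2 × 14 × 13.714 × 3 = 1267.2
Stock = 9.47 × 10^3 ng/mL × 1267.2 = 1.200 × 10^7 ng/mL = 12.0 g/L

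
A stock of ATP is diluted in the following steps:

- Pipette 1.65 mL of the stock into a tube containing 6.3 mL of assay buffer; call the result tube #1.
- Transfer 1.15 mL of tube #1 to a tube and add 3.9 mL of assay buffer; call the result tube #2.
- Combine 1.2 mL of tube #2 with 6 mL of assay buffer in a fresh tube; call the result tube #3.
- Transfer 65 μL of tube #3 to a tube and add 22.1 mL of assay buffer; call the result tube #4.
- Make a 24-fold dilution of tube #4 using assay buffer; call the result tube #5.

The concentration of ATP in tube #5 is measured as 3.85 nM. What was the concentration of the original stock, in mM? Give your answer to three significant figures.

Step 1: 1.65 mL + 6.3 mL = 7.95 mL total → factor 7.95/1.65 = 4.8182
Step 2: 1.15 mL + 3.9 mL = 5.05 mL total → factor 5.05/1.15 = 4.3913
Step 3: 1.2 mL + 6 mL = 7.2 mL total → factor 7.2/1.2 = 6
Step 4: 65 μL + 22.1 mL = 22165 μL total → factor 22165/65 = 341
Step 5: 24-fold → factor 24
Overall dilution factor = 4.8182 × 4.3913 × 6 × 341 × 24 = 1.0389 × 10^6
Stock = 3.85 nM × 1.0389 × 10^6 = 4.000 × 10^6 nM = 4.00 mM

4.00 mM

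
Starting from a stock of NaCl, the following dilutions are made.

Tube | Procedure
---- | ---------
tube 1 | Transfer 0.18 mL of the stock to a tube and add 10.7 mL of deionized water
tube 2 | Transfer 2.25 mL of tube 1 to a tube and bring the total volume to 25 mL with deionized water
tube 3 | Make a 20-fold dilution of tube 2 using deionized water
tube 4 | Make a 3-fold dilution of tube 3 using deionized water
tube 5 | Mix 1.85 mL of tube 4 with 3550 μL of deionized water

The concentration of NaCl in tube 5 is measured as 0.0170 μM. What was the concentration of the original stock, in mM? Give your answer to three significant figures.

Step 1: 0.18 mL + 10.7 mL = 10.88 mL total → factor 10.88/0.18 = 60.444
Step 2: 2.25 mL brought to 25 mL → factor 25/2.25 = 11.111
Step 3: 20-fold → factor 20
Step 4: 3-fold → factor 3
Step 5: 1.85 mL + 3550 μL = 5.4 mL total → factor 5.4/1.85 = 2.9189
Overall dilution factor = 60.444 × 11.111 × 20 × 3 × 2.9189 = 1.1762 × 10^5
Stock = 0.0170 μM × 1.1762 × 10^5 = 2000 μM = 2.00 mM

2.00 mM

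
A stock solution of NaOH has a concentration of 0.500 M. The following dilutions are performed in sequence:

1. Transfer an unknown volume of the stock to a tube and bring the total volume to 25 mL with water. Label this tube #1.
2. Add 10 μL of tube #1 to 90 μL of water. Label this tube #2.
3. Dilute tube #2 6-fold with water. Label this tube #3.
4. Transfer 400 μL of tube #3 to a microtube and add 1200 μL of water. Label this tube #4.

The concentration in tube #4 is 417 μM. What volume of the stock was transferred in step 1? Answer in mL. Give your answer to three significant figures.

5.00 mL

Step 1: v brought to 25 mL → factor = 25 mL/v
Step 2: 10 μL + 90 μL = 100 μL total → factor 100/10 = 10
Step 3: 6-fold → factor 6
Step 4: 400 μL + 1200 μL = 1600 μL total → factor 1600/400 = 4
Product of known-step factors = 240
Overall factor = 0.500 M / (417 μM) = 1199
Step-1 factor = 1199 / 240 = 4.996
v = 25 mL / 4.996 = 5.00 mL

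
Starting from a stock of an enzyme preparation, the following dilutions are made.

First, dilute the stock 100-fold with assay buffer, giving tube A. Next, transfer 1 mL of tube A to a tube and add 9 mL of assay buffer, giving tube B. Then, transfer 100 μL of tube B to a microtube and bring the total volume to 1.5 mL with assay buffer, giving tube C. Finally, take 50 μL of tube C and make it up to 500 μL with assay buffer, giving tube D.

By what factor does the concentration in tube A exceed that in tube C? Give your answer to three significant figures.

150

Step 1: 100-fold → factor 100
Step 2: 1 mL + 9 mL = 10 mL total → factor 10/1 = 10
Step 3: 100 μL brought to 1.5 mL → factor 1500/100 = 15
Dilution factor to tube A = 100; to tube C = 15000
[tube A]/[tube C] = (factor to tube C)/(factor to tube A) = 15000/100 = 150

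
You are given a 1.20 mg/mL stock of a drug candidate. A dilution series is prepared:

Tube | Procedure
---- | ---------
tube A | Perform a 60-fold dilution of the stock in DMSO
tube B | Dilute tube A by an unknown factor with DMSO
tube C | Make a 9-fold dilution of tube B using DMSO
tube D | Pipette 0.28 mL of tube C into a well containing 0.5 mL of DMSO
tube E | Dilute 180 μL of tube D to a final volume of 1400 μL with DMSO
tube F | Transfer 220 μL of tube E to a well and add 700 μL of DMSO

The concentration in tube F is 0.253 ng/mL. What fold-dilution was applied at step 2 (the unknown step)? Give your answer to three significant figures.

Step 1: 60-fold → factor 60
Step 2: unknown factor x
Step 3: 9-fold → factor 9
Step 4: 0.28 mL + 0.5 mL = 0.78 mL total → factor 0.78/0.28 = 2.7857
Step 5: 180 μL brought to 1400 μL → factor 1400/180 = 7.7778
Step 6: 220 μL + 700 μL = 920 μL total → factor 920/220 = 4.1818
Product of known-step factors = 48927
Overall factor = 1.20 mg/mL / (0.253 ng/mL) = 4.7431 × 10^6
x = 4.7431 × 10^6 / 48927 = 96.9

96.9-fold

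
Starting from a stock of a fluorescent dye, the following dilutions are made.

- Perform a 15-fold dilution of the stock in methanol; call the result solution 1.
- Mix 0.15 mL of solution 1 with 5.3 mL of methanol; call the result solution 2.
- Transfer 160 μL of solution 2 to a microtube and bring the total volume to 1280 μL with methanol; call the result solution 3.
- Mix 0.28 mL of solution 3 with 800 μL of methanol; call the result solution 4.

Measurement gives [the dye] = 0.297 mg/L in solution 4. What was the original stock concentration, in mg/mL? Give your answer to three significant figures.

Step 1: 15-fold → factor 15
Step 2: 0.15 mL + 5.3 mL = 5.45 mL total → factor 5.45/0.15 = 36.333
Step 3: 160 μL brought to 1280 μL → factor 1280/160 = 8
Step 4: 0.28 mL + 800 μL = 1.08 mL total → factor 1.08/0.28 = 3.8571
Overall dilution factor = 15 × 36.333 × 8 × 3.8571 = 16817
Stock = 0.297 mg/L × 16817 = 4995 mg/L = 4.99 mg/mL

4.99 mg/mL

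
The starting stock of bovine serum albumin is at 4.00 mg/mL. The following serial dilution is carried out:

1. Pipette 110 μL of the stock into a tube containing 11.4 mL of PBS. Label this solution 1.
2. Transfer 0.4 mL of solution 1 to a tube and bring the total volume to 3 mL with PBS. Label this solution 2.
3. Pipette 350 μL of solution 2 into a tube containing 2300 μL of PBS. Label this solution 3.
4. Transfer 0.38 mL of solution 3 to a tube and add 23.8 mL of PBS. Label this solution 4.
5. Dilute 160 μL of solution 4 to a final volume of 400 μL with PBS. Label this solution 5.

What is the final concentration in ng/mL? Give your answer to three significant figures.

4.23 ng/mL

Step 1: 110 μL + 11.4 mL = 11510 μL total → factor 11510/110 = 104.64
Step 2: 0.4 mL brought to 3 mL → factor 3/0.4 = 7.5
Step 3: 350 μL + 2300 μL = 2650 μL total → factor 2650/350 = 7.5714
Step 4: 0.38 mL + 23.8 mL = 24.18 mL total → factor 24.18/0.38 = 63.632
Step 5: 160 μL brought to 400 μL → factor 400/160 = 2.5
Overall dilution factor = 104.64 × 7.5 × 7.5714 × 63.632 × 2.5 = 9.4522 × 10^5
Final = 4.00 mg/mL / 9.4522 × 10^5 = 4.232 × 10^-6 mg/mL = 4.23 ng/mL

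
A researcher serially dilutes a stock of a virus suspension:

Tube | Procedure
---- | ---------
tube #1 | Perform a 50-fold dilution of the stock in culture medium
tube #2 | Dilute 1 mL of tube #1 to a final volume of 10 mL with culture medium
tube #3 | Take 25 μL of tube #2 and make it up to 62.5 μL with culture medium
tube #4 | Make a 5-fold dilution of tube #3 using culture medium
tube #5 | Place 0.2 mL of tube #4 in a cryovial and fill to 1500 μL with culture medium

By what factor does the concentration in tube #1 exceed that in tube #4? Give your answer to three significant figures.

125

Step 1: 50-fold → factor 50
Step 2: 1 mL brought to 10 mL → factor 10/1 = 10
Step 3: 25 μL brought to 62.5 μL → factor 62.5/25 = 2.5
Step 4: 5-fold → factor 5
Dilution factor to tube #1 = 50; to tube #4 = 6250
[tube #1]/[tube #4] = (factor to tube #4)/(factor to tube #1) = 6250/50 = 125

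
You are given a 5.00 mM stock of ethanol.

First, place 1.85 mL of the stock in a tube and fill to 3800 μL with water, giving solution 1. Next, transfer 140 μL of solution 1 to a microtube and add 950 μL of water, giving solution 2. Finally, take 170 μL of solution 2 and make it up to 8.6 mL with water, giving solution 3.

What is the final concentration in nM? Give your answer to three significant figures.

Step 1: 1.85 mL brought to 3800 μL → factor 3.8/1.85 = 2.0541
Step 2: 140 μL + 950 μL = 1090 μL total → factor 1090/140 = 7.7857
Step 3: 170 μL brought to 8.6 mL → factor 8600/170 = 50.588
Overall dilution factor = 2.0541 × 7.7857 × 50.588 = 809.02
Final = 5.00 mM / 809.02 = 0.006180 mM = 6.18 × 10^3 nM

6.18 × 10^3 nM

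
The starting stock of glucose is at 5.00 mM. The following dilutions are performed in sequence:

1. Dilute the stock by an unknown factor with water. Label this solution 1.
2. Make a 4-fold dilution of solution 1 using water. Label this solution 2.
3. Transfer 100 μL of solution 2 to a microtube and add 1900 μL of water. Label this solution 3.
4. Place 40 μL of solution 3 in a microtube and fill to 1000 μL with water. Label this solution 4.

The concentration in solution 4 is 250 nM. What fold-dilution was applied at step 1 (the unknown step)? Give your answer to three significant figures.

Step 1: unknown factor x
Step 2: 4-fold → factor 4
Step 3: 100 μL + 1900 μL = 2000 μL total → factor 2000/100 = 20
Step 4: 40 μL brought to 1000 μL → factor 1000/40 = 25
Product of known-step factors = 2000
Overall factor = 5.00 mM / (250 nM) = 20000
x = 20000 / 2000 = 10.0

10.0-fold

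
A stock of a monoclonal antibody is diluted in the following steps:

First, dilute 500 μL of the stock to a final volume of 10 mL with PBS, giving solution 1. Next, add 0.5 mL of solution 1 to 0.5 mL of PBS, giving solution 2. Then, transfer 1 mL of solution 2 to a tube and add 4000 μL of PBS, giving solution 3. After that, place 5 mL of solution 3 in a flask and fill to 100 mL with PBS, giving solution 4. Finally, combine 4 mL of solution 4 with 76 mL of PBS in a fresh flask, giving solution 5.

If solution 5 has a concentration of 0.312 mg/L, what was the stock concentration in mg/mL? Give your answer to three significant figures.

25.0 mg/mL

Step 1: 500 μL brought to 10 mL → factor 10000/500 = 20
Step 2: 0.5 mL + 0.5 mL = 1 mL total → factor 1/0.5 = 2
Step 3: 1 mL + 4000 μL = 5 mL total → factor 5/1 = 5
Step 4: 5 mL brought to 100 mL → factor 100/5 = 20
Step 5: 4 mL + 76 mL = 80 mL total → factor 80/4 = 20
Overall dilution factor = 20 × 2 × 5 × 20 × 20 = 80000
Stock = 0.312 mg/L × 80000 = 2.496 × 10^4 mg/L = 25.0 mg/mL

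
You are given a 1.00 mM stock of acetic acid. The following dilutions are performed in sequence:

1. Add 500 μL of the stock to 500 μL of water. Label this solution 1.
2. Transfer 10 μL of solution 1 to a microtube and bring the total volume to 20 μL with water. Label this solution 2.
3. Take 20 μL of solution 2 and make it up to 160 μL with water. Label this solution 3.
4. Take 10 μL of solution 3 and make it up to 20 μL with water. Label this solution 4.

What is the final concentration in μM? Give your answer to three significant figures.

15.6 μM

Step 1: 500 μL + 500 μL = 1000 μL total → factor 1000/500 = 2
Step 2: 10 μL brought to 20 μL → factor 20/10 = 2
Step 3: 20 μL brought to 160 μL → factor 160/20 = 8
Step 4: 10 μL brought to 20 μL → factor 20/10 = 2
Overall dilution factor = 2 × 2 × 8 × 2 = 64
Final = 1.00 mM / 64 = 0.01562 mM = 15.6 μM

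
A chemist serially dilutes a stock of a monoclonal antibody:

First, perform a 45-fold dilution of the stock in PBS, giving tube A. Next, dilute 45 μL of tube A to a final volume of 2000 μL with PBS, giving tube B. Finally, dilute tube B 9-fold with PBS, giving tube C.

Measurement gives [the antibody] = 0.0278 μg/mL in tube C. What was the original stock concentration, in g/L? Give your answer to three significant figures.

Step 1: 45-fold → factor 45
Step 2: 45 μL brought to 2000 μL → factor 2000/45 = 44.444
Step 3: 9-fold → factor 9
Overall dilution factor = 45 × 44.444 × 9 = 18000
Stock = 0.0278 μg/mL × 18000 = 500.4 μg/mL = 0.500 g/L

0.500 g/L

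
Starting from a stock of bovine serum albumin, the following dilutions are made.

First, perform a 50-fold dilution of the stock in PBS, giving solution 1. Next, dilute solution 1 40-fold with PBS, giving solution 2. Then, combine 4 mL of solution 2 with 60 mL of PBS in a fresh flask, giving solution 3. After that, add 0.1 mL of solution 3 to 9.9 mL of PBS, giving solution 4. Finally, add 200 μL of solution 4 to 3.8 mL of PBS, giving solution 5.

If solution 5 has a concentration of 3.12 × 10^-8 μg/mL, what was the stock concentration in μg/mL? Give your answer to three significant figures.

2.00 μg/mL

Step 1: 50-fold → factor 50
Step 2: 40-fold → factor 40
Step 3: 4 mL + 60 mL = 64 mL total → factor 64/4 = 16
Step 4: 0.1 mL + 9.9 mL = 10 mL total → factor 10/0.1 = 100
Step 5: 200 μL + 3.8 mL = 4000 μL total → factor 4000/200 = 20
Overall dilution factor = 50 × 40 × 16 × 100 × 20 = 6.4 × 10^7
Stock = 3.12 × 10^-8 μg/mL × 6.4 × 10^7 = 2.00 μg/mL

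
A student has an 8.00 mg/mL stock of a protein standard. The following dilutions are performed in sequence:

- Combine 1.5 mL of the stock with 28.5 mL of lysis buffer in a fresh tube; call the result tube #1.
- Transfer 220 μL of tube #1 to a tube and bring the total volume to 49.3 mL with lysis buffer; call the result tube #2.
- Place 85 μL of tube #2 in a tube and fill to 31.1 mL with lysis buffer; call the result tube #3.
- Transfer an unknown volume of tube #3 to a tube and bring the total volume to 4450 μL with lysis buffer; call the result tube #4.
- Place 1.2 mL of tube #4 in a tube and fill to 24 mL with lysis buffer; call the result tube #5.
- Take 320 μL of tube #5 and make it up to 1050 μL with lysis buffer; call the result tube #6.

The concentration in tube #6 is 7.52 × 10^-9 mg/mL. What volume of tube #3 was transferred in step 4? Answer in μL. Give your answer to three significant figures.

Step 1: 1.5 mL + 28.5 mL = 30 mL total → factor 30/1.5 = 20
Step 2: 220 μL brought to 49.3 mL → factor 49300/220 = 224.09
Step 3: 85 μL brought to 31.1 mL → factor 31100/85 = 365.88
Step 4: v brought to 4450 μL → factor = 4450 μL/v
Step 5: 1.2 mL brought to 24 mL → factor 24/1.2 = 20
Step 6: 320 μL brought to 1050 μL → factor 1050/320 = 3.2812
Product of known-step factors = 1.0761 × 10^8
Overall factor = 8.00 mg/mL / (7.52 × 10^-9 mg/mL) = 1.0638 × 10^9
Step-4 factor = 1.0638 × 10^9 / 1.0761 × 10^8 = 9.8857
v = 4450 μL / 9.8857 = 450 μL

450 μL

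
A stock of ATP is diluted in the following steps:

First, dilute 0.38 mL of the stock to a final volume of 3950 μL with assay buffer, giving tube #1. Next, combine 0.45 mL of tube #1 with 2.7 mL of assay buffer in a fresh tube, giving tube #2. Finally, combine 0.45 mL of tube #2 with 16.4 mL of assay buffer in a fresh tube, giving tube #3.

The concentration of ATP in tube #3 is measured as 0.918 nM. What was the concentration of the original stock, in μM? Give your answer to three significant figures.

2.50 μM

Step 1: 0.38 mL brought to 3950 μL → factor 3.95/0.38 = 10.395
Step 2: 0.45 mL + 2.7 mL = 3.15 mL total → factor 3.15/0.45 = 7
Step 3: 0.45 mL + 16.4 mL = 16.85 mL total → factor 16.85/0.45 = 37.444
Overall dilution factor = 10.395 × 7 × 37.444 = 2724.6
Stock = 0.918 nM × 2724.6 = 2501 nM = 2.50 μM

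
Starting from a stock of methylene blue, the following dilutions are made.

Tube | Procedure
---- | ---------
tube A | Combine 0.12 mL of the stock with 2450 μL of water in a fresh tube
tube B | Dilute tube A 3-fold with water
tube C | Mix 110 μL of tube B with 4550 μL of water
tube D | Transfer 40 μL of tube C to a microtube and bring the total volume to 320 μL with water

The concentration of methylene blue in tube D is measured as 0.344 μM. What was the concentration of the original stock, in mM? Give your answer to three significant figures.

Step 1: 0.12 mL + 2450 μL = 2.57 mL total → factor 2.57/0.12 = 21.417
Step 2: 3-fold → factor 3
Step 3: 110 μL + 4550 μL = 4660 μL total → factor 4660/110 = 42.364
Step 4: 40 μL brought to 320 μL → factor 320/40 = 8
Overall dilution factor = 21.417 × 3 × 42.364 × 8 = 21775
Stock = 0.344 μM × 21775 = 7491 μM = 7.49 mM

7.49 mM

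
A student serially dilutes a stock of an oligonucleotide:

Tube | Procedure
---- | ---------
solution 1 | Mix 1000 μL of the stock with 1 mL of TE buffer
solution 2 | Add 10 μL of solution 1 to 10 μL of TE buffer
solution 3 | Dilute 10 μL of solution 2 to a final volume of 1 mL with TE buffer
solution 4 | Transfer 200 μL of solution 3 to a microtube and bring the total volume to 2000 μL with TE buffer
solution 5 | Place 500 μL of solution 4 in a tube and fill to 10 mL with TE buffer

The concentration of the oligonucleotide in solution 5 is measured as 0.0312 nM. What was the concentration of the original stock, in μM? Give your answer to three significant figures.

Step 1: 1000 μL + 1 mL = 2000 μL total → factor 2000/1000 = 2
Step 2: 10 μL + 10 μL = 20 μL total → factor 20/10 = 2
Step 3: 10 μL brought to 1 mL → factor 1000/10 = 100
Step 4: 200 μL brought to 2000 μL → factor 2000/200 = 10
Step 5: 500 μL brought to 10 mL → factor 10000/500 = 20
Overall dilution factor = 2 × 2 × 100 × 10 × 20 = 80000
Stock = 0.0312 nM × 80000 = 2496 nM = 2.50 μM

2.50 μM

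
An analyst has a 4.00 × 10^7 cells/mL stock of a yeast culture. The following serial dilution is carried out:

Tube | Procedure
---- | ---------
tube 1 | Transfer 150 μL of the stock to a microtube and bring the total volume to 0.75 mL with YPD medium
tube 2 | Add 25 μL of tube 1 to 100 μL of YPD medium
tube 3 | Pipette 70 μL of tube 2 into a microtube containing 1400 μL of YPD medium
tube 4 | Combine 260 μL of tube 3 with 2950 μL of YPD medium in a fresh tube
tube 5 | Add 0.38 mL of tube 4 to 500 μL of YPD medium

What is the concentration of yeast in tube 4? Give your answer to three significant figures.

Step 1: 150 μL brought to 0.75 mL → factor 750/150 = 5
Step 2: 25 μL + 100 μL = 125 μL total → factor 125/25 = 5
Step 3: 70 μL + 1400 μL = 1470 μL total → factor 1470/70 = 21
Step 4: 260 μL + 2950 μL = 3210 μL total → factor 3210/260 = 12.346
Dilution factor through tube 4 = 5 × 5 × 21 × 12.346 = 6481.7
[tube 4] = 4.00 × 10^7 cells/mL / 6481.7 = 6.17 × 10^3 cells/mL

6.17 × 10^3 cells/mL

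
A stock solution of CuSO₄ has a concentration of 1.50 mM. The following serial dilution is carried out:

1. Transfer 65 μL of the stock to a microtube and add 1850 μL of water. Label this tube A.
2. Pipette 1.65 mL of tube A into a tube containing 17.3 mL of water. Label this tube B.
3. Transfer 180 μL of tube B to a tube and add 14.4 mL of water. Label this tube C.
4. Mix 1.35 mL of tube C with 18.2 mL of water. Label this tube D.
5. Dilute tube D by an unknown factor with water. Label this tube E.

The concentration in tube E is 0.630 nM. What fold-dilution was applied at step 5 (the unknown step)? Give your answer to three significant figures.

Step 1: 65 μL + 1850 μL = 1915 μL total → factor 1915/65 = 29.462
Step 2: 1.65 mL + 17.3 mL = 18.95 mL total → factor 18.95/1.65 = 11.485
Step 3: 180 μL + 14.4 mL = 14580 μL total → factor 14580/180 = 81
Step 4: 1.35 mL + 18.2 mL = 19.55 mL total → factor 19.55/1.35 = 14.481
Step 5: unknown factor x
Product of known-step factors = 3.969 × 10^5
Overall factor = 1.50 mM / (0.630 nM) = 2.381 × 10^6
x = 2.381 × 10^6 / 3.969 × 10^5 = 6.00

6.00-fold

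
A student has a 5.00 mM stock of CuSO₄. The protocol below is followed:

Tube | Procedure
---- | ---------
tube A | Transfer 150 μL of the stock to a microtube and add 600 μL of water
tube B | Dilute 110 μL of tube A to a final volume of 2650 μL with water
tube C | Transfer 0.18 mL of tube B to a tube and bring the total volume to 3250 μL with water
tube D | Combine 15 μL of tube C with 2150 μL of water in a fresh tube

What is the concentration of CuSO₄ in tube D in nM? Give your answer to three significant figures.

Step 1: 150 μL + 600 μL = 750 μL total → factor 750/150 = 5
Step 2: 110 μL brought to 2650 μL → factor 2650/110 = 24.091
Step 3: 0.18 mL brought to 3250 μL → factor 3.25/0.18 = 18.056
Step 4: 15 μL + 2150 μL = 2165 μL total → factor 2165/15 = 144.33
Overall dilution factor = 5 × 24.091 × 18.056 × 144.33 = 3.1391 × 10^5
Final = 5.00 mM / 3.1391 × 10^5 = 1.593 × 10^-5 mM = 15.9 nM

15.9 nM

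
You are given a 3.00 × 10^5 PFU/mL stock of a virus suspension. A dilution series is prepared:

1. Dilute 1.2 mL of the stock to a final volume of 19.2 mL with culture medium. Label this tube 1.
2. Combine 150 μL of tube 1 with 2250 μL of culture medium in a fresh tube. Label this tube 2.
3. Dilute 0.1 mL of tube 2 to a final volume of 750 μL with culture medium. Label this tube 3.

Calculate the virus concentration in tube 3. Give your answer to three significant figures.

156 PFU/mL

Step 1: 1.2 mL brought to 19.2 mL → factor 19.2/1.2 = 16
Step 2: 150 μL + 2250 μL = 2400 μL total → factor 2400/150 = 16
Step 3: 0.1 mL brought to 750 μL → factor 0.75/0.1 = 7.5
Dilution factor through tube 3 = 16 × 16 × 7.5 = 1920
[tube 3] = 3.00 × 10^5 PFU/mL / 1920 = 156 PFU/mL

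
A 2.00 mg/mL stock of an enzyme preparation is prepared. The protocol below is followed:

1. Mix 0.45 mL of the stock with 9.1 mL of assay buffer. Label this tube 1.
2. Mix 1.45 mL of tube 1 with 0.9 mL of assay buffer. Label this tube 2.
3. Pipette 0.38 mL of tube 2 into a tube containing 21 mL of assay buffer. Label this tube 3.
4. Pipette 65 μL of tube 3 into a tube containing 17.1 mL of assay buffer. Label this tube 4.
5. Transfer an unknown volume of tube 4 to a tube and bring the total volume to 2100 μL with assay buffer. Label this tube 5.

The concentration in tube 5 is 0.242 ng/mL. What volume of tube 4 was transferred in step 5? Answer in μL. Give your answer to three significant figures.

Step 1: 0.45 mL + 9.1 mL = 9.55 mL total → factor 9.55/0.45 = 21.222
Step 2: 1.45 mL + 0.9 mL = 2.35 mL total → factor 2.35/1.45 = 1.6207
Step 3: 0.38 mL + 21 mL = 21.38 mL total → factor 21.38/0.38 = 56.263
Step 4: 65 μL + 17.1 mL = 17165 μL total → factor 17165/65 = 264.08
Step 5: v brought to 2100 μL → factor = 2100 μL/v
Product of known-step factors = 5.1103 × 10^5
Overall factor = 2.00 mg/mL / (0.242 ng/mL) = 8.2645 × 10^6
Step-5 factor = 8.2645 × 10^6 / 5.1103 × 10^5 = 16.172
v = 2100 μL / 16.172 = 130 μL

130 μL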